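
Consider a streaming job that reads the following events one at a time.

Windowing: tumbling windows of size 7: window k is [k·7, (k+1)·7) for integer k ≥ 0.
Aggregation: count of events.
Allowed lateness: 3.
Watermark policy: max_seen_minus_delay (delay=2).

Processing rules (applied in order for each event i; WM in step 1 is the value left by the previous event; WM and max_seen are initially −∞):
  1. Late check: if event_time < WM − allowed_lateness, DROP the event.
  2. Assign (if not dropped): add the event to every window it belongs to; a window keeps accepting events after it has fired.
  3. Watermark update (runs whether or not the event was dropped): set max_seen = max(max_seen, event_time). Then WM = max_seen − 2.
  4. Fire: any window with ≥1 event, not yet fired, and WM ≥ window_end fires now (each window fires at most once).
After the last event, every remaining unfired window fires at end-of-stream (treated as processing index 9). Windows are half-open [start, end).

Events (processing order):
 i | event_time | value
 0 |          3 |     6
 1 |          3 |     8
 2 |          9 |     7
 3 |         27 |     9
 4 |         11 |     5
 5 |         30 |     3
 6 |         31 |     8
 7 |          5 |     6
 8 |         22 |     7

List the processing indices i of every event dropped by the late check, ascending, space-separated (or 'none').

4 7 8

i=0 t=3 v=6: → [0,7); WM=1
i=1 t=3 v=8: → [0,7); WM=1
i=2 t=9 v=7: → [7,14); WM=7; [0,7) fires=2
i=3 t=27 v=9: → [21,28); WM=25; [7,14) fires=1
i=4 t=11 v=5: DROP (t<25-3); WM=25
i=5 t=30 v=3: → [28,35); WM=28; [21,28) fires=1
i=6 t=31 v=8: → [28,35); WM=29
i=7 t=5 v=6: DROP (t<29-3); WM=29
i=8 t=22 v=7: DROP (t<29-3); WM=29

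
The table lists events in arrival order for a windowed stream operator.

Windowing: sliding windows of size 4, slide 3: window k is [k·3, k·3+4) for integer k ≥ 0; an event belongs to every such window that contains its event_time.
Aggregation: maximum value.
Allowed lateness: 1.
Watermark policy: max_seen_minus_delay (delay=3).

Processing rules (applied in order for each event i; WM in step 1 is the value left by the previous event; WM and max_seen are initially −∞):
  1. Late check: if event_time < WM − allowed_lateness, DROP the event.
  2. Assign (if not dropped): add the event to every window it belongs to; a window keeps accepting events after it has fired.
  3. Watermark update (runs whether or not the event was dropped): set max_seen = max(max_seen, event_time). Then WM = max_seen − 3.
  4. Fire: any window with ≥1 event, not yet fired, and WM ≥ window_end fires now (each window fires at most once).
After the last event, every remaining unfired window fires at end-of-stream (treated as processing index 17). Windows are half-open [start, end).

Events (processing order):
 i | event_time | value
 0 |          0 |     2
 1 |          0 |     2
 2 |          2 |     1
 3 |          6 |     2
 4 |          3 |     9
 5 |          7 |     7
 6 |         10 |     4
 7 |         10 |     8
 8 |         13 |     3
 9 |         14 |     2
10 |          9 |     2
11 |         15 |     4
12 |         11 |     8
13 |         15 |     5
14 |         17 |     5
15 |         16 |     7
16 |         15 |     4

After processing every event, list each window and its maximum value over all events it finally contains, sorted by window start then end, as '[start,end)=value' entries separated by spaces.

i=0 t=0 v=2: → [0,4); WM=-3
i=1 t=0 v=2: → [0,4); WM=-3
i=2 t=2 v=1: → [0,4); WM=-1
i=3 t=6 v=2: → [6,10),[3,7); WM=3
i=4 t=3 v=9: → [3,7),[0,4); WM=3
i=5 t=7 v=7: → [6,10); WM=4; [0,4) fires=9
i=6 t=10 v=4: → [9,13); WM=7; [3,7) fires=9
i=7 t=10 v=8: → [9,13); WM=7
i=8 t=13 v=3: → [12,16); WM=10; [6,10) fires=7
i=9 t=14 v=2: → [12,16); WM=11
i=10 t=9 v=2: DROP (t<11-1); WM=11
i=11 t=15 v=4: → [15,19),[12,16); WM=12
i=12 t=11 v=8: → [9,13); WM=12
i=13 t=15 v=5: → [15,19),[12,16); WM=12
i=14 t=17 v=5: → [15,19); WM=14; [9,13) fires=8
i=15 t=16 v=7: → [15,19); WM=14
i=16 t=15 v=4: → [15,19),[12,16); WM=14

[0,4)=9 [3,7)=9 [6,10)=7 [9,13)=8 [12,16)=5 [15,19)=7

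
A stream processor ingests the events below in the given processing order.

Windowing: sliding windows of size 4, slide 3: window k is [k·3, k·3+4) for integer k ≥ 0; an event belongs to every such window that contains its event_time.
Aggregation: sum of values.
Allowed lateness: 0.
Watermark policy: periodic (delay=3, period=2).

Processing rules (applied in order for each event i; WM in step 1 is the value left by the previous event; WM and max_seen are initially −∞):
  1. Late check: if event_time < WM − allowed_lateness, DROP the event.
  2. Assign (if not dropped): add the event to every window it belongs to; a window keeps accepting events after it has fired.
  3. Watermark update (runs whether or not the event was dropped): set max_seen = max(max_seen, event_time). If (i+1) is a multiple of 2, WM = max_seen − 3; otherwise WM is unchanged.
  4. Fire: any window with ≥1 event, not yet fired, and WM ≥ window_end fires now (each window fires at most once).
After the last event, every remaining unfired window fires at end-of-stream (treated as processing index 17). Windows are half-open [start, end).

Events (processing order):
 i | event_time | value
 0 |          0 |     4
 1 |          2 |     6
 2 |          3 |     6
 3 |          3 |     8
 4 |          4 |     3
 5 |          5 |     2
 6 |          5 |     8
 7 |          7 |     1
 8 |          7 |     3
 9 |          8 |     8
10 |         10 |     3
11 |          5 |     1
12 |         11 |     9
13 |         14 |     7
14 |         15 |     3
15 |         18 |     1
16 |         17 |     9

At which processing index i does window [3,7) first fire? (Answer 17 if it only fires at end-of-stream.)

i=0 t=0 v=4: → [0,4); WM=−∞
i=1 t=2 v=6: → [0,4); WM=-1
i=2 t=3 v=6: → [3,7),[0,4); WM=-1
i=3 t=3 v=8: → [3,7),[0,4); WM=0
i=4 t=4 v=3: → [3,7); WM=0
i=5 t=5 v=2: → [3,7); WM=2
i=6 t=5 v=8: → [3,7); WM=2
i=7 t=7 v=1: → [6,10); WM=4; [0,4) fires=24
i=8 t=7 v=3: → [6,10); WM=4
i=9 t=8 v=8: → [6,10); WM=5
i=10 t=10 v=3: → [9,13); WM=5
i=11 t=5 v=1: → [3,7); WM=7; [3,7) fires=28
i=12 t=11 v=9: → [9,13); WM=7
i=13 t=14 v=7: → [12,16); WM=11; [6,10) fires=12
i=14 t=15 v=3: → [15,19),[12,16); WM=11
i=15 t=18 v=1: → [18,22),[15,19); WM=15; [9,13) fires=12
i=16 t=17 v=9: → [15,19); WM=15

11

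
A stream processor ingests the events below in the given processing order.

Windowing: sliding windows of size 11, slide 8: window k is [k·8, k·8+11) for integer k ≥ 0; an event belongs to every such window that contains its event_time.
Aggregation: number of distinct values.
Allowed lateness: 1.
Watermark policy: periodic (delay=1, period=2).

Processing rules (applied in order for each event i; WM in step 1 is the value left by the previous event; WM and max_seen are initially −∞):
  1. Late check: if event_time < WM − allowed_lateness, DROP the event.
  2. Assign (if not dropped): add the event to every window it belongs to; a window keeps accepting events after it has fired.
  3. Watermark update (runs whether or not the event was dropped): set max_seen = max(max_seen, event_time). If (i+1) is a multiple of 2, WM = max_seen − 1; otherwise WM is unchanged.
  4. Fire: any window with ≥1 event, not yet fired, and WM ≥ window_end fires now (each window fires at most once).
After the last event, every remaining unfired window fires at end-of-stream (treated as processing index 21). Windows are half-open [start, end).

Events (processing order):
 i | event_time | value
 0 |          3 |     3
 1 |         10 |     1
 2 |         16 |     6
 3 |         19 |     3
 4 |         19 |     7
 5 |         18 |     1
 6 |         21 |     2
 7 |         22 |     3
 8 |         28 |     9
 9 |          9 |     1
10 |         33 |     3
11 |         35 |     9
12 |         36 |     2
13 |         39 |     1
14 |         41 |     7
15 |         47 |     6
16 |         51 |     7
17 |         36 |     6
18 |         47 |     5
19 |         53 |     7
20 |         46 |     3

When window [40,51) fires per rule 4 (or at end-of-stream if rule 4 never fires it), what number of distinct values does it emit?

i=0 t=3 v=3: → [0,11); WM=−∞
i=1 t=10 v=1: → [8,19),[0,11); WM=9
i=2 t=16 v=6: → [16,27),[8,19); WM=9
i=3 t=19 v=3: → [16,27); WM=18; [0,11) fires=2
i=4 t=19 v=7: → [16,27); WM=18
i=5 t=18 v=1: → [16,27),[8,19); WM=18
i=6 t=21 v=2: → [16,27); WM=18
i=7 t=22 v=3: → [16,27); WM=21; [8,19) fires=2
i=8 t=28 v=9: → [24,35); WM=21
i=9 t=9 v=1: DROP (t<21-1); WM=27; [16,27) fires=5
i=10 t=33 v=3: → [32,43),[24,35); WM=27
i=11 t=35 v=9: → [32,43); WM=34
i=12 t=36 v=2: → [32,43); WM=34
i=13 t=39 v=1: → [32,43); WM=38; [24,35) fires=2
i=14 t=41 v=7: → [40,51),[32,43); WM=38
i=15 t=47 v=6: → [40,51); WM=46; [32,43) fires=5
i=16 t=51 v=7: → [48,59); WM=46
i=17 t=36 v=6: DROP (t<46-1); WM=50
i=18 t=47 v=5: DROP (t<50-1); WM=50
i=19 t=53 v=7: → [48,59); WM=52; [40,51) fires=2
i=20 t=46 v=3: DROP (t<52-1); WM=52

2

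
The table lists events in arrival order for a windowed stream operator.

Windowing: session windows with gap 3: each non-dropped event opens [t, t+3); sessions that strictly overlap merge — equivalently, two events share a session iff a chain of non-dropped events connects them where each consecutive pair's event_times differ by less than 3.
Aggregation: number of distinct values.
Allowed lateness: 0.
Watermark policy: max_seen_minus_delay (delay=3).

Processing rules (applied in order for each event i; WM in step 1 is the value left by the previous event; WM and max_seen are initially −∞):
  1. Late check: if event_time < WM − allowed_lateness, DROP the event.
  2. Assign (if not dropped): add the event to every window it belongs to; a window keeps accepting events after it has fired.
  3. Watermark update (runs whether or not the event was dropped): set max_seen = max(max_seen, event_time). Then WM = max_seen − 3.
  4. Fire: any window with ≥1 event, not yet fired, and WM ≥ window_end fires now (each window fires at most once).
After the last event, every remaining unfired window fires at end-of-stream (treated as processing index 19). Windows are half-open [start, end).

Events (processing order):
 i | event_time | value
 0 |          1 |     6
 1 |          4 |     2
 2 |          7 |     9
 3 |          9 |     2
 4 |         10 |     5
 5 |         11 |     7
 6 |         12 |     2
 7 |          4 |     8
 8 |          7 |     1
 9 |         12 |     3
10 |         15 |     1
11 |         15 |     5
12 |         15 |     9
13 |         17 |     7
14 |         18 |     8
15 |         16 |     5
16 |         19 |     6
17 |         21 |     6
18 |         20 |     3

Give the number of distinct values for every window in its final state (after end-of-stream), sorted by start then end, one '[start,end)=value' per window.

[1,4)=1 [4,7)=1 [7,15)=5 [15,24)=7

i=0 t=1 v=6: → [1,4); WM=-2
i=1 t=4 v=2: → [4,7); WM=1
i=2 t=7 v=9: → [7,10); WM=4
i=3 t=9 v=2: → [7,12); WM=6
i=4 t=10 v=5: → [7,13); WM=7
i=5 t=11 v=7: → [7,14); WM=8
i=6 t=12 v=2: → [7,15); WM=9
i=7 t=4 v=8: DROP (t<9-0); WM=9
i=8 t=7 v=1: DROP (t<9-0); WM=9
i=9 t=12 v=3: → [7,15); WM=9
i=10 t=15 v=1: → [15,18); WM=12
i=11 t=15 v=5: → [15,18); WM=12
i=12 t=15 v=9: → [15,18); WM=12
i=13 t=17 v=7: → [15,20); WM=14
i=14 t=18 v=8: → [15,21); WM=15
i=15 t=16 v=5: → [15,21); WM=15
i=16 t=19 v=6: → [15,22); WM=16
i=17 t=21 v=6: → [15,24); WM=18
i=18 t=20 v=3: → [15,24); WM=18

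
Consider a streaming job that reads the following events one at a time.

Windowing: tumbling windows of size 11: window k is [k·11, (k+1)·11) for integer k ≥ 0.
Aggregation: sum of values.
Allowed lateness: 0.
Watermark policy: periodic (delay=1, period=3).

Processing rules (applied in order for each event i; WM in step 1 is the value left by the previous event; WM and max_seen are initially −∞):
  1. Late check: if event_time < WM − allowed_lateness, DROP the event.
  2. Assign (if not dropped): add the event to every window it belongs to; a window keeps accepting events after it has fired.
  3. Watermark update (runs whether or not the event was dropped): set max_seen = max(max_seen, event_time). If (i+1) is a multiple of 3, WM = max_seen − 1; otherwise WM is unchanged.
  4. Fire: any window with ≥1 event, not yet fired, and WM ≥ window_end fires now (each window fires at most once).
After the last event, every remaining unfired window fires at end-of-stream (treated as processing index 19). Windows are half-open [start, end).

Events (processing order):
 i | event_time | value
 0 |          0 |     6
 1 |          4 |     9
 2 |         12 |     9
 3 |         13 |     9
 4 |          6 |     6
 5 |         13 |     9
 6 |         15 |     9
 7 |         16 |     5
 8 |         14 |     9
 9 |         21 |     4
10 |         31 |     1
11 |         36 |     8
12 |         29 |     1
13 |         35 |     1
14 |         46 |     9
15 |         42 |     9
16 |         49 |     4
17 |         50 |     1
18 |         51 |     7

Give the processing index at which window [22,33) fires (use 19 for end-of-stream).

11

i=0 t=0 v=6: → [0,11); WM=−∞
i=1 t=4 v=9: → [0,11); WM=−∞
i=2 t=12 v=9: → [11,22); WM=11; [0,11) fires=15
i=3 t=13 v=9: → [11,22); WM=11
i=4 t=6 v=6: DROP (t<11-0); WM=11
i=5 t=13 v=9: → [11,22); WM=12
i=6 t=15 v=9: → [11,22); WM=12
i=7 t=16 v=5: → [11,22); WM=12
i=8 t=14 v=9: → [11,22); WM=15
i=9 t=21 v=4: → [11,22); WM=15
i=10 t=31 v=1: → [22,33); WM=15
i=11 t=36 v=8: → [33,44); WM=35; [11,22) fires=54 [22,33) fires=1
i=12 t=29 v=1: DROP (t<35-0); WM=35
i=13 t=35 v=1: → [33,44); WM=35
i=14 t=46 v=9: → [44,55); WM=45; [33,44) fires=9
i=15 t=42 v=9: DROP (t<45-0); WM=45
i=16 t=49 v=4: → [44,55); WM=45
i=17 t=50 v=1: → [44,55); WM=49
i=18 t=51 v=7: → [44,55); WM=49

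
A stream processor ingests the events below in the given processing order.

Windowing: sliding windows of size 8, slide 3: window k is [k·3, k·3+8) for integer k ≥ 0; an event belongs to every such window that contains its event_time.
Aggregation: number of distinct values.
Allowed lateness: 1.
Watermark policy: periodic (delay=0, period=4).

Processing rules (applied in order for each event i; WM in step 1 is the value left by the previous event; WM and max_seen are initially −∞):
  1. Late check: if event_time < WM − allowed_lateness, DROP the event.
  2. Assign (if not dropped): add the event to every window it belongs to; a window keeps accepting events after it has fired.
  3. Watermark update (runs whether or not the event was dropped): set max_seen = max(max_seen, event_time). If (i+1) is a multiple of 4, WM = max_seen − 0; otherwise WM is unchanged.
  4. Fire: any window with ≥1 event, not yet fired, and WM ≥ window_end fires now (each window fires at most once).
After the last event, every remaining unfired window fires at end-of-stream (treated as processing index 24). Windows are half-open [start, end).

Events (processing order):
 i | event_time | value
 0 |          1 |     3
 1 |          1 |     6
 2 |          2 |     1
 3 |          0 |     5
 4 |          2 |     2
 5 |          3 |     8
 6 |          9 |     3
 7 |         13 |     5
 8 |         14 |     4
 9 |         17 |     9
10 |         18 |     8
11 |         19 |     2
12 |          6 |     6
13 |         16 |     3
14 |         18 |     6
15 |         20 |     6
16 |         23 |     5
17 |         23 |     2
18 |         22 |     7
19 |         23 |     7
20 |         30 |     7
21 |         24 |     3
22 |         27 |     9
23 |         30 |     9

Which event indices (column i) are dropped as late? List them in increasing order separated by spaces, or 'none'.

12 13

i=0 t=1 v=3: → [0,8); WM=−∞
i=1 t=1 v=6: → [0,8); WM=−∞
i=2 t=2 v=1: → [0,8); WM=−∞
i=3 t=0 v=5: → [0,8); WM=2
i=4 t=2 v=2: → [0,8); WM=2
i=5 t=3 v=8: → [3,11),[0,8); WM=2
i=6 t=9 v=3: → [9,17),[6,14),[3,11); WM=2
i=7 t=13 v=5: → [12,20),[9,17),[6,14); WM=13; [0,8) fires=6 [3,11) fires=2
i=8 t=14 v=4: → [12,20),[9,17); WM=13
i=9 t=17 v=9: → [15,23),[12,20); WM=13
i=10 t=18 v=8: → [18,26),[15,23),[12,20); WM=13
i=11 t=19 v=2: → [18,26),[15,23),[12,20); WM=19; [6,14) fires=2 [9,17) fires=3
i=12 t=6 v=6: DROP (t<19-1); WM=19
i=13 t=16 v=3: DROP (t<19-1); WM=19
i=14 t=18 v=6: → [18,26),[15,23),[12,20); WM=19
i=15 t=20 v=6: → [18,26),[15,23); WM=20; [12,20) fires=6
i=16 t=23 v=5: → [21,29),[18,26); WM=20
i=17 t=23 v=2: → [21,29),[18,26); WM=20
i=18 t=22 v=7: → [21,29),[18,26),[15,23); WM=20
i=19 t=23 v=7: → [21,29),[18,26); WM=23; [15,23) fires=5
i=20 t=30 v=7: → [30,38),[27,35),[24,32); WM=23
i=21 t=24 v=3: → [24,32),[21,29),[18,26); WM=23
i=22 t=27 v=9: → [27,35),[24,32),[21,29); WM=23
i=23 t=30 v=9: → [30,38),[27,35),[24,32); WM=30; [18,26) fires=6 [21,29) fires=5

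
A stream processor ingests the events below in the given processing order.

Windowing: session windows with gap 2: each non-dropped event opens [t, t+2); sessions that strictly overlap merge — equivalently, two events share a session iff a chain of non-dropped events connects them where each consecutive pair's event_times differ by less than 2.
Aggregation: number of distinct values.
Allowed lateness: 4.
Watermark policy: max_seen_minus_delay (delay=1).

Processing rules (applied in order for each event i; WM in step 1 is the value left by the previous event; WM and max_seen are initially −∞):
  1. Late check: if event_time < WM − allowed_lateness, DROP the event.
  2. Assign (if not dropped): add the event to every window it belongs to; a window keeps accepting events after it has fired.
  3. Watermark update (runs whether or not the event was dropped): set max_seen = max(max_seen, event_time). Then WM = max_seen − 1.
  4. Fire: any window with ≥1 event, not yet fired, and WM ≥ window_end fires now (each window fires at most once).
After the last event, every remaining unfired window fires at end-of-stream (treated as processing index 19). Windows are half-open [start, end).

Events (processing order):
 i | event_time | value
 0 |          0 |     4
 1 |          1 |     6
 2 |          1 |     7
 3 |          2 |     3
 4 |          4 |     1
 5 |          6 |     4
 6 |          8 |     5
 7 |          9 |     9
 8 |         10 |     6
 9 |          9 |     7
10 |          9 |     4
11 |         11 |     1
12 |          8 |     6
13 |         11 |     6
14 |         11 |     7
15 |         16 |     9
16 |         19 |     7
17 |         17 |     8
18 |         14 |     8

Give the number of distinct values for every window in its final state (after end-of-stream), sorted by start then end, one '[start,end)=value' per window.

i=0 t=0 v=4: → [0,2); WM=-1
i=1 t=1 v=6: → [0,3); WM=0
i=2 t=1 v=7: → [0,3); WM=0
i=3 t=2 v=3: → [0,4); WM=1
i=4 t=4 v=1: → [4,6); WM=3
i=5 t=6 v=4: → [6,8); WM=5
i=6 t=8 v=5: → [8,10); WM=7
i=7 t=9 v=9: → [8,11); WM=8
i=8 t=10 v=6: → [8,12); WM=9
i=9 t=9 v=7: → [8,12); WM=9
i=10 t=9 v=4: → [8,12); WM=9
i=11 t=11 v=1: → [8,13); WM=10
i=12 t=8 v=6: → [8,13); WM=10
i=13 t=11 v=6: → [8,13); WM=10
i=14 t=11 v=7: → [8,13); WM=10
i=15 t=16 v=9: → [16,18); WM=15
i=16 t=19 v=7: → [19,21); WM=18
i=17 t=17 v=8: → [16,19); WM=18
i=18 t=14 v=8: → [14,16); WM=18

[0,4)=4 [4,6)=1 [6,8)=1 [8,13)=6 [14,16)=1 [16,19)=2 [19,21)=1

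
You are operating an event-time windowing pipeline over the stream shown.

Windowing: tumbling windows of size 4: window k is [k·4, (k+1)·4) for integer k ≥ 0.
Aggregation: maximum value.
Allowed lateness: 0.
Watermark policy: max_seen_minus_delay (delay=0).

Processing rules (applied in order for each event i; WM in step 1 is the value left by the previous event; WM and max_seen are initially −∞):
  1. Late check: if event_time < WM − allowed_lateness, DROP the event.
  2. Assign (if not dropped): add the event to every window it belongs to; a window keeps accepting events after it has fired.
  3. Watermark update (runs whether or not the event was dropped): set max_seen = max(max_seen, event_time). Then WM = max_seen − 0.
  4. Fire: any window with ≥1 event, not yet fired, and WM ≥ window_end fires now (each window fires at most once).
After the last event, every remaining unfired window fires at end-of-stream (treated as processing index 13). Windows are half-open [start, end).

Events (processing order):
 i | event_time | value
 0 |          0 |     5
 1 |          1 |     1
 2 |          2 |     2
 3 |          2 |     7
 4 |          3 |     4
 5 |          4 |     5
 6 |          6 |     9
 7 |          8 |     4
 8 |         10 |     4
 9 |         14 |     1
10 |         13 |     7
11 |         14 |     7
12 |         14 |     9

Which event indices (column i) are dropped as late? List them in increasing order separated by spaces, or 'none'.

10

i=0 t=0 v=5: → [0,4); WM=0
i=1 t=1 v=1: → [0,4); WM=1
i=2 t=2 v=2: → [0,4); WM=2
i=3 t=2 v=7: → [0,4); WM=2
i=4 t=3 v=4: → [0,4); WM=3
i=5 t=4 v=5: → [4,8); WM=4; [0,4) fires=7
i=6 t=6 v=9: → [4,8); WM=6
i=7 t=8 v=4: → [8,12); WM=8; [4,8) fires=9
i=8 t=10 v=4: → [8,12); WM=10
i=9 t=14 v=1: → [12,16); WM=14; [8,12) fires=4
i=10 t=13 v=7: DROP (t<14-0); WM=14
i=11 t=14 v=7: → [12,16); WM=14
i=12 t=14 v=9: → [12,16); WM=14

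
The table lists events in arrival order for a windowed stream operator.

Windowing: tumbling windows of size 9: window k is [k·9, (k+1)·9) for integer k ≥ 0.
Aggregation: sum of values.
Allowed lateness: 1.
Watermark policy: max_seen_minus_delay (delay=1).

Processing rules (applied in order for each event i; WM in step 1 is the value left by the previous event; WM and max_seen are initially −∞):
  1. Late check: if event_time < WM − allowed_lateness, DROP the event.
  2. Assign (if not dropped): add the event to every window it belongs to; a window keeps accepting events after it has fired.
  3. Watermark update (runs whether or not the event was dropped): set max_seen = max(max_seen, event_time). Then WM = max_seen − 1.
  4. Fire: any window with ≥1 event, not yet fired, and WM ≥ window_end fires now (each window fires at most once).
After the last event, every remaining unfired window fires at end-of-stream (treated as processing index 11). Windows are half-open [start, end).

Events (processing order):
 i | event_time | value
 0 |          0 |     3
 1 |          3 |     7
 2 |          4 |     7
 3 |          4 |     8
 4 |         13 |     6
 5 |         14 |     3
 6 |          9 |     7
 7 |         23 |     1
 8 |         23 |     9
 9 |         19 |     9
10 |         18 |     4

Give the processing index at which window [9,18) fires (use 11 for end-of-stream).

7

i=0 t=0 v=3: → [0,9); WM=-1
i=1 t=3 v=7: → [0,9); WM=2
i=2 t=4 v=7: → [0,9); WM=3
i=3 t=4 v=8: → [0,9); WM=3
i=4 t=13 v=6: → [9,18); WM=12; [0,9) fires=25
i=5 t=14 v=3: → [9,18); WM=13
i=6 t=9 v=7: DROP (t<13-1); WM=13
i=7 t=23 v=1: → [18,27); WM=22; [9,18) fires=9
i=8 t=23 v=9: → [18,27); WM=22
i=9 t=19 v=9: DROP (t<22-1); WM=22
i=10 t=18 v=4: DROP (t<22-1); WM=22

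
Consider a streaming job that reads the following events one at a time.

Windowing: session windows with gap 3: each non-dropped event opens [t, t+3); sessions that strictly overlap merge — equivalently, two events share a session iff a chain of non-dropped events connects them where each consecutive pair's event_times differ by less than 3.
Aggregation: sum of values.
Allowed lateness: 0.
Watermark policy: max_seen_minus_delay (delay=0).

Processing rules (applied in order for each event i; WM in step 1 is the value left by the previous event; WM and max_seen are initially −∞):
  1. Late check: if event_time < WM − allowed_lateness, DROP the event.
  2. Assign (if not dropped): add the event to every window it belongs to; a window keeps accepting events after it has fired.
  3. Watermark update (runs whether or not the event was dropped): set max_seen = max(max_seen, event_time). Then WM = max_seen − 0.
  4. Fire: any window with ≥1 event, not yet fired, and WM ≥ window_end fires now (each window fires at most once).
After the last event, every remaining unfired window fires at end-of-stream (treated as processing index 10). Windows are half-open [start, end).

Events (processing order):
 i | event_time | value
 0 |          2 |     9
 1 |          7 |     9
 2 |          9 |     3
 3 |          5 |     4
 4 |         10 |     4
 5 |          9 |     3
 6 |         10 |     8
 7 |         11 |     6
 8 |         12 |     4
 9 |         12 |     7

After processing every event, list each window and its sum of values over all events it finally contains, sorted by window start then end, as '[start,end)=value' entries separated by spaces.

[2,5)=9 [7,15)=41

i=0 t=2 v=9: → [2,5); WM=2
i=1 t=7 v=9: → [7,10); WM=7
i=2 t=9 v=3: → [7,12); WM=9
i=3 t=5 v=4: DROP (t<9-0); WM=9
i=4 t=10 v=4: → [7,13); WM=10
i=5 t=9 v=3: DROP (t<10-0); WM=10
i=6 t=10 v=8: → [7,13); WM=10
i=7 t=11 v=6: → [7,14); WM=11
i=8 t=12 v=4: → [7,15); WM=12
i=9 t=12 v=7: → [7,15); WM=12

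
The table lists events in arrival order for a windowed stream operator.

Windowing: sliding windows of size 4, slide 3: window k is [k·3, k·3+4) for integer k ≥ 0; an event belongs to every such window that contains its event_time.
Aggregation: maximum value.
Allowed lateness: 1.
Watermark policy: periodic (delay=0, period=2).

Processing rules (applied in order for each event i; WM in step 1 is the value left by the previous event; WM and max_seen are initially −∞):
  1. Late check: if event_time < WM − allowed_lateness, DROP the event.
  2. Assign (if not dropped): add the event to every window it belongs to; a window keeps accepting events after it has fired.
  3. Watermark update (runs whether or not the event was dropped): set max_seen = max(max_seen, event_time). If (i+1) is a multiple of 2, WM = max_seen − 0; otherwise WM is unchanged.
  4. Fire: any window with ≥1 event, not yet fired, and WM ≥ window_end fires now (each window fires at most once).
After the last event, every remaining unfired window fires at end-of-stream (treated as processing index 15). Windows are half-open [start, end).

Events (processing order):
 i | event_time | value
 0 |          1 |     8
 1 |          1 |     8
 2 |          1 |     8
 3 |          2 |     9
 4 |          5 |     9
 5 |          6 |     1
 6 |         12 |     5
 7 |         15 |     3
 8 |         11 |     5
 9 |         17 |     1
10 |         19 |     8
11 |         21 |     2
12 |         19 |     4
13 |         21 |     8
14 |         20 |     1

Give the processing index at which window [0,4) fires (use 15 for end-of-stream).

i=0 t=1 v=8: → [0,4); WM=−∞
i=1 t=1 v=8: → [0,4); WM=1
i=2 t=1 v=8: → [0,4); WM=1
i=3 t=2 v=9: → [0,4); WM=2
i=4 t=5 v=9: → [3,7); WM=2
i=5 t=6 v=1: → [6,10),[3,7); WM=6; [0,4) fires=9
i=6 t=12 v=5: → [12,16),[9,13); WM=6
i=7 t=15 v=3: → [15,19),[12,16); WM=15; [3,7) fires=9 [6,10) fires=1 [9,13) fires=5
i=8 t=11 v=5: DROP (t<15-1); WM=15
i=9 t=17 v=1: → [15,19); WM=17; [12,16) fires=5
i=10 t=19 v=8: → [18,22); WM=17
i=11 t=21 v=2: → [21,25),[18,22); WM=21; [15,19) fires=3
i=12 t=19 v=4: DROP (t<21-1); WM=21
i=13 t=21 v=8: → [21,25),[18,22); WM=21
i=14 t=20 v=1: → [18,22); WM=21

5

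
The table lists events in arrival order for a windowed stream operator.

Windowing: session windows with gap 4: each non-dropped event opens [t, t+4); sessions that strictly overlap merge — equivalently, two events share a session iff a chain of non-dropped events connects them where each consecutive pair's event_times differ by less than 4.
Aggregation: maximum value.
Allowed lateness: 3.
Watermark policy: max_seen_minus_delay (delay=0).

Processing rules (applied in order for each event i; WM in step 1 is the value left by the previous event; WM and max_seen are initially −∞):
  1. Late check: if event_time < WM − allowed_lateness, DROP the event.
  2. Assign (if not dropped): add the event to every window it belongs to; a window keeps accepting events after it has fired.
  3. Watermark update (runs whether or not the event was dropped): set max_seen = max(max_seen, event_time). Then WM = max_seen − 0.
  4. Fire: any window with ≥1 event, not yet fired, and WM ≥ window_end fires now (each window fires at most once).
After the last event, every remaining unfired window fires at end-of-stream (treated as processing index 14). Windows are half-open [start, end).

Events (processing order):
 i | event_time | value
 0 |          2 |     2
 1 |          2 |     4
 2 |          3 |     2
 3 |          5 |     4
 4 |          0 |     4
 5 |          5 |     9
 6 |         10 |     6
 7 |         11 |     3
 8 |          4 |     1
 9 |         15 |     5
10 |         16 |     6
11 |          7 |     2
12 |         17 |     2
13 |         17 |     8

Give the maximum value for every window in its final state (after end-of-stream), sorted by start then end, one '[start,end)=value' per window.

[2,9)=9 [10,15)=6 [15,21)=8

i=0 t=2 v=2: → [2,6); WM=2
i=1 t=2 v=4: → [2,6); WM=2
i=2 t=3 v=2: → [2,7); WM=3
i=3 t=5 v=4: → [2,9); WM=5
i=4 t=0 v=4: DROP (t<5-3); WM=5
i=5 t=5 v=9: → [2,9); WM=5
i=6 t=10 v=6: → [10,14); WM=10
i=7 t=11 v=3: → [10,15); WM=11
i=8 t=4 v=1: DROP (t<11-3); WM=11
i=9 t=15 v=5: → [15,19); WM=15
i=10 t=16 v=6: → [15,20); WM=16
i=11 t=7 v=2: DROP (t<16-3); WM=16
i=12 t=17 v=2: → [15,21); WM=17
i=13 t=17 v=8: → [15,21); WM=17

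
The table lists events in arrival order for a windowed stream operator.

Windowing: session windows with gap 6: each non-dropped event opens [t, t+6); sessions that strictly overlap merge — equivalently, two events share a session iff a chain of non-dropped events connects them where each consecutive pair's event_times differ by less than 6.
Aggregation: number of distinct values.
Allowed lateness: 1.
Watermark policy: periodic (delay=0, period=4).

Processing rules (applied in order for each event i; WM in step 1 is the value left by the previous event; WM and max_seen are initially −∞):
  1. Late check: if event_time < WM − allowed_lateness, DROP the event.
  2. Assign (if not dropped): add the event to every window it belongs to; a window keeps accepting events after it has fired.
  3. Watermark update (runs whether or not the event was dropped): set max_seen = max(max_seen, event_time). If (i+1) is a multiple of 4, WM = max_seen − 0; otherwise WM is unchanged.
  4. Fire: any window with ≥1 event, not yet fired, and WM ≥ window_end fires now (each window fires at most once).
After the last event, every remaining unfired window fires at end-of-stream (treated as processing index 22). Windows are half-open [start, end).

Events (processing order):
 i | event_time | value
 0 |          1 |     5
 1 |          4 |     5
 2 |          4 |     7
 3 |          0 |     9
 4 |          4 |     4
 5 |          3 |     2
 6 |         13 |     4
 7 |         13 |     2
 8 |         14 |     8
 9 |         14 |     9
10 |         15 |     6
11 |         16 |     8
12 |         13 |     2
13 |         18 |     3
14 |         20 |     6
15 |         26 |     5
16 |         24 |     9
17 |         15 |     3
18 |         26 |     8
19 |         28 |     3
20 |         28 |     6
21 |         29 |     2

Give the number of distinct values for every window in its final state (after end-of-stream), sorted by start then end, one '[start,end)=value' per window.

[0,10)=5 [13,26)=6 [26,35)=5

i=0 t=1 v=5: → [1,7); WM=−∞
i=1 t=4 v=5: → [1,10); WM=−∞
i=2 t=4 v=7: → [1,10); WM=−∞
i=3 t=0 v=9: → [0,10); WM=4
i=4 t=4 v=4: → [0,10); WM=4
i=5 t=3 v=2: → [0,10); WM=4
i=6 t=13 v=4: → [13,19); WM=4
i=7 t=13 v=2: → [13,19); WM=13
i=8 t=14 v=8: → [13,20); WM=13
i=9 t=14 v=9: → [13,20); WM=13
i=10 t=15 v=6: → [13,21); WM=13
i=11 t=16 v=8: → [13,22); WM=16
i=12 t=13 v=2: DROP (t<16-1); WM=16
i=13 t=18 v=3: → [13,24); WM=16
i=14 t=20 v=6: → [13,26); WM=16
i=15 t=26 v=5: → [26,32); WM=26
i=16 t=24 v=9: DROP (t<26-1); WM=26
i=17 t=15 v=3: DROP (t<26-1); WM=26
i=18 t=26 v=8: → [26,32); WM=26
i=19 t=28 v=3: → [26,34); WM=28
i=20 t=28 v=6: → [26,34); WM=28
i=21 t=29 v=2: → [26,35); WM=28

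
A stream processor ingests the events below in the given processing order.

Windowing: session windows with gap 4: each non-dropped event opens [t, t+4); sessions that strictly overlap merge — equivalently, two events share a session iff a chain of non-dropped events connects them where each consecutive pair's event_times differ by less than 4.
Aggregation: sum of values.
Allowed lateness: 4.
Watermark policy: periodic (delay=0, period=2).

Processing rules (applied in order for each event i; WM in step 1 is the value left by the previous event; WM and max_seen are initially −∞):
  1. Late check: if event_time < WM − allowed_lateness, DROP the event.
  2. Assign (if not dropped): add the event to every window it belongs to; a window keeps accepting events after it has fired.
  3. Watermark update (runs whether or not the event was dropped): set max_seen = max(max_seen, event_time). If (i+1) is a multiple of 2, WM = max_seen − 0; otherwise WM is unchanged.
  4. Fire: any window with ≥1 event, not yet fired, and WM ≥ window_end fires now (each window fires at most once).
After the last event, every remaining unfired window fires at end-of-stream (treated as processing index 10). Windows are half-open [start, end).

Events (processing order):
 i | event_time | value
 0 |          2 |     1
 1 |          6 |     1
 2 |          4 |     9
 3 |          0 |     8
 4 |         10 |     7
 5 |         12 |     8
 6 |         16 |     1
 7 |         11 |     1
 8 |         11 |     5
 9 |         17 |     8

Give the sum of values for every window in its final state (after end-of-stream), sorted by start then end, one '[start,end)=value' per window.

i=0 t=2 v=1: → [2,6); WM=−∞
i=1 t=6 v=1: → [6,10); WM=6
i=2 t=4 v=9: → [2,10); WM=6
i=3 t=0 v=8: DROP (t<6-4); WM=6
i=4 t=10 v=7: → [10,14); WM=6
i=5 t=12 v=8: → [10,16); WM=12
i=6 t=16 v=1: → [16,20); WM=12
i=7 t=11 v=1: → [10,16); WM=16
i=8 t=11 v=5: DROP (t<16-4); WM=16
i=9 t=17 v=8: → [16,21); WM=17

[2,10)=11 [10,16)=16 [16,21)=9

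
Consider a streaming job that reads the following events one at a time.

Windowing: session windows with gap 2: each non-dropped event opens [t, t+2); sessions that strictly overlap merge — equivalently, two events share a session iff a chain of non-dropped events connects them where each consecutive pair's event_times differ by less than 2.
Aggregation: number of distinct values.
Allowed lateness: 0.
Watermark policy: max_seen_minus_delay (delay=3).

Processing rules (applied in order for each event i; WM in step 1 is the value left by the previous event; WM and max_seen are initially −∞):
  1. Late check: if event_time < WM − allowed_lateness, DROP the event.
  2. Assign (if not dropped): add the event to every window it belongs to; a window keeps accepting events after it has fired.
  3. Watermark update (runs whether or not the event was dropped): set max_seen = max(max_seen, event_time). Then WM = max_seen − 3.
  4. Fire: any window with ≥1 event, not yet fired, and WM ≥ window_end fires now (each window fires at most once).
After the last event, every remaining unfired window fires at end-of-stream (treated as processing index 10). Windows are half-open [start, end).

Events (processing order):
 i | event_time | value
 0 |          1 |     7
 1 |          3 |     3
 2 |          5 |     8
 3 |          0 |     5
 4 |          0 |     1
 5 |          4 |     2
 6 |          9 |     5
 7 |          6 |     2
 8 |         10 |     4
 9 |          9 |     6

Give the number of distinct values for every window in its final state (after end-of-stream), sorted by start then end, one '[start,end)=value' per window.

[1,3)=1 [3,8)=3 [9,12)=3

i=0 t=1 v=7: → [1,3); WM=-2
i=1 t=3 v=3: → [3,5); WM=0
i=2 t=5 v=8: → [5,7); WM=2
i=3 t=0 v=5: DROP (t<2-0); WM=2
i=4 t=0 v=1: DROP (t<2-0); WM=2
i=5 t=4 v=2: → [3,7); WM=2
i=6 t=9 v=5: → [9,11); WM=6
i=7 t=6 v=2: → [3,8); WM=6
i=8 t=10 v=4: → [9,12); WM=7
i=9 t=9 v=6: → [9,12); WM=7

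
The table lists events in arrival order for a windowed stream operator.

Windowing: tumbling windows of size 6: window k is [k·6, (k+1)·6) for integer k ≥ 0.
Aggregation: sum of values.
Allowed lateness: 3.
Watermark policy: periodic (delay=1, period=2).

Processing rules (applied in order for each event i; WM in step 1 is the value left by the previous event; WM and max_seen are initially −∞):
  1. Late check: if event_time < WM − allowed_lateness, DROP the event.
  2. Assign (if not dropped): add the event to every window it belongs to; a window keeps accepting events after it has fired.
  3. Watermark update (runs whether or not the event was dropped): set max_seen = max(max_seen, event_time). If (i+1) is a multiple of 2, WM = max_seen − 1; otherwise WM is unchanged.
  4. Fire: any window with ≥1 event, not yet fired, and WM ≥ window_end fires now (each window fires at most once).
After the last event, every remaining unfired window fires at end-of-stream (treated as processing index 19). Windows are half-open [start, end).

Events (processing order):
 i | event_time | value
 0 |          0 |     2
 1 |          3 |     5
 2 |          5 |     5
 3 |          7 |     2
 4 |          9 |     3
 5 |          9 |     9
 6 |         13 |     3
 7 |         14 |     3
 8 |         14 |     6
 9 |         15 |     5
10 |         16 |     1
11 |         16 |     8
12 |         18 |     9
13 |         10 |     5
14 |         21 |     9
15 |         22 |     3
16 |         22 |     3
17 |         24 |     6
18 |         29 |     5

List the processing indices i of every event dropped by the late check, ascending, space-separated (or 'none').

i=0 t=0 v=2: → [0,6); WM=−∞
i=1 t=3 v=5: → [0,6); WM=2
i=2 t=5 v=5: → [0,6); WM=2
i=3 t=7 v=2: → [6,12); WM=6; [0,6) fires=12
i=4 t=9 v=3: → [6,12); WM=6
i=5 t=9 v=9: → [6,12); WM=8
i=6 t=13 v=3: → [12,18); WM=8
i=7 t=14 v=3: → [12,18); WM=13; [6,12) fires=14
i=8 t=14 v=6: → [12,18); WM=13
i=9 t=15 v=5: → [12,18); WM=14
i=10 t=16 v=1: → [12,18); WM=14
i=11 t=16 v=8: → [12,18); WM=15
i=12 t=18 v=9: → [18,24); WM=15
i=13 t=10 v=5: DROP (t<15-3); WM=17
i=14 t=21 v=9: → [18,24); WM=17
i=15 t=22 v=3: → [18,24); WM=21; [12,18) fires=26
i=16 t=22 v=3: → [18,24); WM=21
i=17 t=24 v=6: → [24,30); WM=23
i=18 t=29 v=5: → [24,30); WM=23

13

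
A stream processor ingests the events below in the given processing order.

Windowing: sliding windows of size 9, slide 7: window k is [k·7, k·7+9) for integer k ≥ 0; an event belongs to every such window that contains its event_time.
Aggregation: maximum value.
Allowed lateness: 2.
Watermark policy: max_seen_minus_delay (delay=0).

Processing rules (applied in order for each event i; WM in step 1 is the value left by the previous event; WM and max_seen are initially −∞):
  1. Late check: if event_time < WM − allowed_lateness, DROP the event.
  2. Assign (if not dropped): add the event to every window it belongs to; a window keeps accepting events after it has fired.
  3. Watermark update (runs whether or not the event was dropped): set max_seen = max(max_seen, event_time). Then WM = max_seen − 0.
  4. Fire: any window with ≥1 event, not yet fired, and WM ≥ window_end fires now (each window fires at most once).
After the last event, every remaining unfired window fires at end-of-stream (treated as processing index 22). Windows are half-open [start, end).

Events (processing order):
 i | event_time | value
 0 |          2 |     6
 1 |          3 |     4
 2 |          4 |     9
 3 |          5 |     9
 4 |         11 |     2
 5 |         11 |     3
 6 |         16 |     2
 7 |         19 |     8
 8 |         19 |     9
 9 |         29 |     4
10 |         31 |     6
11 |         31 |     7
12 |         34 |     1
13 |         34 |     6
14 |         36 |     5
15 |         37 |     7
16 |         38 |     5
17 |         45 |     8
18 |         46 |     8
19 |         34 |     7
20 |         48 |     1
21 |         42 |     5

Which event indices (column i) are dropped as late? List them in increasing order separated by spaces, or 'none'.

i=0 t=2 v=6: → [0,9); WM=2
i=1 t=3 v=4: → [0,9); WM=3
i=2 t=4 v=9: → [0,9); WM=4
i=3 t=5 v=9: → [0,9); WM=5
i=4 t=11 v=2: → [7,16); WM=11; [0,9) fires=9
i=5 t=11 v=3: → [7,16); WM=11
i=6 t=16 v=2: → [14,23); WM=16; [7,16) fires=3
i=7 t=19 v=8: → [14,23); WM=19
i=8 t=19 v=9: → [14,23); WM=19
i=9 t=29 v=4: → [28,37),[21,30); WM=29; [14,23) fires=9
i=10 t=31 v=6: → [28,37); WM=31; [21,30) fires=4
i=11 t=31 v=7: → [28,37); WM=31
i=12 t=34 v=1: → [28,37); WM=34
i=13 t=34 v=6: → [28,37); WM=34
i=14 t=36 v=5: → [35,44),[28,37); WM=36
i=15 t=37 v=7: → [35,44); WM=37; [28,37) fires=7
i=16 t=38 v=5: → [35,44); WM=38
i=17 t=45 v=8: → [42,51); WM=45; [35,44) fires=7
i=18 t=46 v=8: → [42,51); WM=46
i=19 t=34 v=7: DROP (t<46-2); WM=46
i=20 t=48 v=1: → [42,51); WM=48
i=21 t=42 v=5: DROP (t<48-2); WM=48

19 21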